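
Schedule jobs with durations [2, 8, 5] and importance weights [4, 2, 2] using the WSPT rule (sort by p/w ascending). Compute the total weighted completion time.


Compute p/w ratios and sort ascending (WSPT): [(2, 4), (5, 2), (8, 2)]
Compute weighted completion times:
  Job (p=2,w=4): C=2, w*C=4*2=8
  Job (p=5,w=2): C=7, w*C=2*7=14
  Job (p=8,w=2): C=15, w*C=2*15=30
Total weighted completion time = 52

52


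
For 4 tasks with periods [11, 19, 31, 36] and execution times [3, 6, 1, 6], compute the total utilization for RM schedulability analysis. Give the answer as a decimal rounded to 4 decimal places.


Compute individual utilizations (exact fractions):
  Task 1: C/T = 3/11 (approx. 0.2727)
  Task 2: C/T = 6/19 (approx. 0.3158)
  Task 3: C/T = 1/31 (approx. 0.0323)
  Task 4: C/T = 6/36 = 1/6 (approx. 0.1667)
Total utilization U = 3/11 + 6/19 + 1/31 + 1/6 = 30611/38874
Rounded to 4 decimal places: U = 0.7874
RM (Liu & Layland) bound for 4 tasks = 0.756828; compare with U = 30611/38874 (approx. 0.787441)
bound < U <= 1, so the RM sufficient condition is not met (inconclusive; an exact test such as response-time analysis is needed).

0.7874


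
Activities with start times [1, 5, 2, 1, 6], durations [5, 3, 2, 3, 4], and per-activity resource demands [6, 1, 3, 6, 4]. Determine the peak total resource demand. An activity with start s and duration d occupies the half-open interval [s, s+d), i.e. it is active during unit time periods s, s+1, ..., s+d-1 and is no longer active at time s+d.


Each activity i is active on [start_i, start_i + duration_i).
Compute total resource usage per time slot:
  t=0: active resources = [], total = 0
  t=1: active resources = [6, 6], total = 12
  t=2: active resources = [6, 3, 6], total = 15
  t=3: active resources = [6, 3, 6], total = 15
  t=4: active resources = [6], total = 6
  t=5: active resources = [6, 1], total = 7
  t=6: active resources = [1, 4], total = 5
  t=7: active resources = [1, 4], total = 5
  t=8: active resources = [4], total = 4
  t=9: active resources = [4], total = 4
Peak resource demand = 15

15


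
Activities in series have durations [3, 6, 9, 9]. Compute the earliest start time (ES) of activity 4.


Activity 4 starts after activities 1 through 3 complete.
Predecessor durations: [3, 6, 9]
ES = 3 + 6 + 9 = 18

18


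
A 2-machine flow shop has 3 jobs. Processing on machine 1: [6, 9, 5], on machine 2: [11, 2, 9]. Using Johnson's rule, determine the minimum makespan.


Apply Johnson's rule:
  Group 1 (a <= b): [(3, 5, 9), (1, 6, 11)]
  Group 2 (a > b): [(2, 9, 2)]
Optimal job order: [3, 1, 2]
Schedule:
  Job 3: M1 done at 5, M2 done at 14
  Job 1: M1 done at 11, M2 done at 25
  Job 2: M1 done at 20, M2 done at 27
Makespan = 27

27


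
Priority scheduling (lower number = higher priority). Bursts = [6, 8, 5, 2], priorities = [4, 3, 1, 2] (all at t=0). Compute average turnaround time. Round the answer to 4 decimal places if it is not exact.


Sort by priority (ascending = highest first):
Order: [(1, 5), (2, 2), (3, 8), (4, 6)]
Completion times:
  Priority 1, burst=5, C=5
  Priority 2, burst=2, C=7
  Priority 3, burst=8, C=15
  Priority 4, burst=6, C=21
Average turnaround = 48/4 = 12.0

12.0


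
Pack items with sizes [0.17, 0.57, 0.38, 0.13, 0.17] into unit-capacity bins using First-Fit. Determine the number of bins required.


Place items sequentially using First-Fit:
  Item 0.17 -> new Bin 1
  Item 0.57 -> Bin 1 (now 0.74)
  Item 0.38 -> new Bin 2
  Item 0.13 -> Bin 1 (now 0.87)
  Item 0.17 -> Bin 2 (now 0.55)
Total bins used = 2

2


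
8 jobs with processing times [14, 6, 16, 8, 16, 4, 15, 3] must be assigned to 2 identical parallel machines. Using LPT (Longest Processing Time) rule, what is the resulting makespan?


Sort jobs in decreasing order (LPT): [16, 16, 15, 14, 8, 6, 4, 3]
Assign each job to the least loaded machine:
  Machine 1: jobs [16, 15, 6, 4], load = 41
  Machine 2: jobs [16, 14, 8, 3], load = 41
Makespan = max load = 41

41


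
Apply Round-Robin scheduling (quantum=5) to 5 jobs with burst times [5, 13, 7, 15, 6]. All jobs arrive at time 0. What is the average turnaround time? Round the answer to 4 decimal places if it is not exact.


Time quantum = 5
Execution trace:
  J1 runs 5 units, time = 5
  J2 runs 5 units, time = 10
  J3 runs 5 units, time = 15
  J4 runs 5 units, time = 20
  J5 runs 5 units, time = 25
  J2 runs 5 units, time = 30
  J3 runs 2 units, time = 32
  J4 runs 5 units, time = 37
  J5 runs 1 units, time = 38
  J2 runs 3 units, time = 41
  J4 runs 5 units, time = 46
Finish times: [5, 41, 32, 46, 38]
Average turnaround = 162/5 = 32.4

32.4


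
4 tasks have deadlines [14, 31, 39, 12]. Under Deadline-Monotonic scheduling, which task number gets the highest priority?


Sort tasks by relative deadline (ascending):
  Task 4: deadline = 12
  Task 1: deadline = 14
  Task 2: deadline = 31
  Task 3: deadline = 39
Priority order (highest first): [4, 1, 2, 3]
Highest priority task = 4

4


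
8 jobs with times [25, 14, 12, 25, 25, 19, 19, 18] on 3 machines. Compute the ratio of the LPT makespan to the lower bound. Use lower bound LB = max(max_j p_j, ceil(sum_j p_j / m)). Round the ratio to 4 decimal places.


LPT order: [25, 25, 25, 19, 19, 18, 14, 12]
Machine loads after assignment: [56, 44, 57]
LPT makespan = 57
Lower bound = max(max_job, ceil(total/3)) = max(25, 53) = 53
Ratio = 57 / 53 = 1.0755

1.0755


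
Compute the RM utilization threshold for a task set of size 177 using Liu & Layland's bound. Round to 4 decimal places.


Compute 2^(1/177) = 1.0039237636
Subtract 1: 1.0039237636 - 1 = 0.0039237636
Multiply by n: 177 * 0.0039237636 = 0.6945061572
Round to 4 dp: 0.6945

0.6945


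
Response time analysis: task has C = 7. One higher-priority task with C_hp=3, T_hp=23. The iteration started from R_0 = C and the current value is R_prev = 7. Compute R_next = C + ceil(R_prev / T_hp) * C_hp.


R_next = C + ceil(R_prev / T_hp) * C_hp
ceil(7 / 23) = ceil(0.3043) = 1
Interference = 1 * 3 = 3
R_next = 7 + 3 = 10

10


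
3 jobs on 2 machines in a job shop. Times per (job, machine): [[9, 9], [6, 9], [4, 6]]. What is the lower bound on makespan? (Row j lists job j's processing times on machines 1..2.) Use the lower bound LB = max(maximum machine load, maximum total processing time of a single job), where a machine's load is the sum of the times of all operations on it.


Machine loads:
  Machine 1: 9 + 6 + 4 = 19
  Machine 2: 9 + 9 + 6 = 24
Max machine load = 24
Job totals:
  Job 1: 18
  Job 2: 15
  Job 3: 10
Max job total = 18
Lower bound = max(24, 18) = 24

24


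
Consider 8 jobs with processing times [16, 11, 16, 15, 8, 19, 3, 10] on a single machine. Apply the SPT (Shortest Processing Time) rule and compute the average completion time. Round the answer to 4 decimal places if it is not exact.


Sort jobs by processing time (SPT order): [3, 8, 10, 11, 15, 16, 16, 19]
Compute completion times sequentially:
  Job 1: processing = 3, completes at 3
  Job 2: processing = 8, completes at 11
  Job 3: processing = 10, completes at 21
  Job 4: processing = 11, completes at 32
  Job 5: processing = 15, completes at 47
  Job 6: processing = 16, completes at 63
  Job 7: processing = 16, completes at 79
  Job 8: processing = 19, completes at 98
Sum of completion times = 354
Average completion time = 354/8 = 44.25

44.25


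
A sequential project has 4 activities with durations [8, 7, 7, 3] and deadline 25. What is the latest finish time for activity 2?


LF(activity 2) = deadline - sum of successor durations
Successors: activities 3 through 4 with durations [7, 3]
Sum of successor durations = 10
LF = 25 - 10 = 15

15


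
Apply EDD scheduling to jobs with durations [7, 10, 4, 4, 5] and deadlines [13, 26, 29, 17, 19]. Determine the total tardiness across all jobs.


Sort by due date (EDD order): [(7, 13), (4, 17), (5, 19), (10, 26), (4, 29)]
Compute completion times and tardiness:
  Job 1: p=7, d=13, C=7, tardiness=max(0,7-13)=0
  Job 2: p=4, d=17, C=11, tardiness=max(0,11-17)=0
  Job 3: p=5, d=19, C=16, tardiness=max(0,16-19)=0
  Job 4: p=10, d=26, C=26, tardiness=max(0,26-26)=0
  Job 5: p=4, d=29, C=30, tardiness=max(0,30-29)=1
Total tardiness = 1

1


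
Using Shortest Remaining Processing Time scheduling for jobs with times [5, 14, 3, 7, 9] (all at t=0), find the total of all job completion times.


Since all jobs arrive at t=0, SRPT equals SPT ordering.
SPT order: [3, 5, 7, 9, 14]
Completion times:
  Job 1: p=3, C=3
  Job 2: p=5, C=8
  Job 3: p=7, C=15
  Job 4: p=9, C=24
  Job 5: p=14, C=38
Total completion time = 3 + 8 + 15 + 24 + 38 = 88

88


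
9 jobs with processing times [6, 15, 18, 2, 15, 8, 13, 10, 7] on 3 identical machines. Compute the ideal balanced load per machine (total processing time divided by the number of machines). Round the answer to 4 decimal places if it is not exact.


Total processing time = 6 + 15 + 18 + 2 + 15 + 8 + 13 + 10 + 7 = 94
Number of machines = 3
Ideal balanced load = 94 / 3 = 31.3333

31.3333


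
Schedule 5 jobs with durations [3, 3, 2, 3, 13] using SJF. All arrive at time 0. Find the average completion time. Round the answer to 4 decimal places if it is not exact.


SJF order (ascending): [2, 3, 3, 3, 13]
Completion times:
  Job 1: burst=2, C=2
  Job 2: burst=3, C=5
  Job 3: burst=3, C=8
  Job 4: burst=3, C=11
  Job 5: burst=13, C=24
Average completion = 50/5 = 10.0

10.0


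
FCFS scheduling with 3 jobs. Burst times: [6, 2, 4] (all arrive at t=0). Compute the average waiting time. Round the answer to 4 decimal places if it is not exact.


FCFS order (as given): [6, 2, 4]
Waiting times:
  Job 1: wait = 0
  Job 2: wait = 6
  Job 3: wait = 8
Sum of waiting times = 14
Average waiting time = 14/3 = 4.6667

4.6667


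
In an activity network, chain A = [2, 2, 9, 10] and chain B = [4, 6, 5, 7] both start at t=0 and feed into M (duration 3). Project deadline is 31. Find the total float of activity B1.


Forward pass: ES(B1) = sum of predecessors on chain B = 0
EF = ES + duration = 0 + 4 = 4
Backward pass: LF(M) = deadline = 31; LS(M) = 31 - 3 = 28
LF(B1) = LS(M) - sum(successors on chain B) = 28 - 18 = 10
LS = LF - duration = 10 - 4 = 6
Total float = LS - ES = 6 - 0 = 6

6


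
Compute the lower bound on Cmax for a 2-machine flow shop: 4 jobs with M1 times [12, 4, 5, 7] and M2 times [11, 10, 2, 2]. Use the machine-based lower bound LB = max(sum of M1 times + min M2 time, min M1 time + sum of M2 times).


LB1 = sum(M1 times) + min(M2 times) = 28 + 2 = 30
LB2 = min(M1 times) + sum(M2 times) = 4 + 25 = 29
Lower bound = max(LB1, LB2) = max(30, 29) = 30

30


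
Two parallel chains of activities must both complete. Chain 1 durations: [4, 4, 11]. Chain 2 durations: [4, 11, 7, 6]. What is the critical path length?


Path A total = 4 + 4 + 11 = 19
Path B total = 4 + 11 + 7 + 6 = 28
Critical path = longest path = max(19, 28) = 28

28


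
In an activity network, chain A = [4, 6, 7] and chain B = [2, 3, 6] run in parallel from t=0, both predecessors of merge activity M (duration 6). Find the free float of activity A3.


ES(A3) = sum of predecessors on chain A = 10
EF(A3) = ES + duration = 10 + 7 = 17
Successor of A3 is M. ES(M) = max(sum(A), sum(B)) = max(17, 11) = 17
Free float = ES(successor) - EF(current) = 17 - 17 = 0

0


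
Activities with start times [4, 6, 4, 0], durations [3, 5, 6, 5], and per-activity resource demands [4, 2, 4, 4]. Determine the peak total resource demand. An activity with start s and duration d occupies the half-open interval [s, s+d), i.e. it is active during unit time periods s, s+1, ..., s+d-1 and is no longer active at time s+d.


Each activity i is active on [start_i, start_i + duration_i).
Compute total resource usage per time slot:
  t=0: active resources = [4], total = 4
  t=1: active resources = [4], total = 4
  t=2: active resources = [4], total = 4
  t=3: active resources = [4], total = 4
  t=4: active resources = [4, 4, 4], total = 12
  t=5: active resources = [4, 4], total = 8
  t=6: active resources = [4, 2, 4], total = 10
  t=7: active resources = [2, 4], total = 6
  t=8: active resources = [2, 4], total = 6
  t=9: active resources = [2, 4], total = 6
  t=10: active resources = [2], total = 2
Peak resource demand = 12

12


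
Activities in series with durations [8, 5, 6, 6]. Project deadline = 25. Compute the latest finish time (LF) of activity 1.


LF(activity 1) = deadline - sum of successor durations
Successors: activities 2 through 4 with durations [5, 6, 6]
Sum of successor durations = 17
LF = 25 - 17 = 8

8


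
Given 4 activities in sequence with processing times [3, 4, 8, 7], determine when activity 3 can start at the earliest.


Activity 3 starts after activities 1 through 2 complete.
Predecessor durations: [3, 4]
ES = 3 + 4 = 7

7


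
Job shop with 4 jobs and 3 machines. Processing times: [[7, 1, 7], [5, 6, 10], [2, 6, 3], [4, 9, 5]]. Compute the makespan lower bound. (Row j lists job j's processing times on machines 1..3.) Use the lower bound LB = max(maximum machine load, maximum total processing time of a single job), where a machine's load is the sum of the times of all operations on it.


Machine loads:
  Machine 1: 7 + 5 + 2 + 4 = 18
  Machine 2: 1 + 6 + 6 + 9 = 22
  Machine 3: 7 + 10 + 3 + 5 = 25
Max machine load = 25
Job totals:
  Job 1: 15
  Job 2: 21
  Job 3: 11
  Job 4: 18
Max job total = 21
Lower bound = max(25, 21) = 25

25


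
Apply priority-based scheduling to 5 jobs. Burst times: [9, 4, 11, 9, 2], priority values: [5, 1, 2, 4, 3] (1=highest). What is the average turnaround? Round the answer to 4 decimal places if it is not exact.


Sort by priority (ascending = highest first):
Order: [(1, 4), (2, 11), (3, 2), (4, 9), (5, 9)]
Completion times:
  Priority 1, burst=4, C=4
  Priority 2, burst=11, C=15
  Priority 3, burst=2, C=17
  Priority 4, burst=9, C=26
  Priority 5, burst=9, C=35
Average turnaround = 97/5 = 19.4

19.4


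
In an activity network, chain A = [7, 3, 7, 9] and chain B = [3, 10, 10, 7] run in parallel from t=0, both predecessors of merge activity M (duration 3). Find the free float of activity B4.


ES(B4) = sum of predecessors on chain B = 23
EF(B4) = ES + duration = 23 + 7 = 30
Successor of B4 is M. ES(M) = max(sum(A), sum(B)) = max(26, 30) = 30
Free float = ES(successor) - EF(current) = 30 - 30 = 0

0


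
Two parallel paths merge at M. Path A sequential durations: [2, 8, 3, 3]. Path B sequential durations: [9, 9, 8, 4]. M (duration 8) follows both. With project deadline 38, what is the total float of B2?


Forward pass: ES(B2) = sum of predecessors on chain B = 9
EF = ES + duration = 9 + 9 = 18
Backward pass: LF(M) = deadline = 38; LS(M) = 38 - 8 = 30
LF(B2) = LS(M) - sum(successors on chain B) = 30 - 12 = 18
LS = LF - duration = 18 - 9 = 9
Total float = LS - ES = 9 - 9 = 0

0


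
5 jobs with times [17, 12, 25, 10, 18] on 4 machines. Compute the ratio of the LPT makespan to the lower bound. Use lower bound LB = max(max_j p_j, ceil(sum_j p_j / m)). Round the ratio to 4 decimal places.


LPT order: [25, 18, 17, 12, 10]
Machine loads after assignment: [25, 18, 17, 22]
LPT makespan = 25
Lower bound = max(max_job, ceil(total/4)) = max(25, 21) = 25
Ratio = 25 / 25 = 1.0

1.0


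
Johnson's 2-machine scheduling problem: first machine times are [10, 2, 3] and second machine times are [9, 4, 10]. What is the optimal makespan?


Apply Johnson's rule:
  Group 1 (a <= b): [(2, 2, 4), (3, 3, 10)]
  Group 2 (a > b): [(1, 10, 9)]
Optimal job order: [2, 3, 1]
Schedule:
  Job 2: M1 done at 2, M2 done at 6
  Job 3: M1 done at 5, M2 done at 16
  Job 1: M1 done at 15, M2 done at 25
Makespan = 25

25


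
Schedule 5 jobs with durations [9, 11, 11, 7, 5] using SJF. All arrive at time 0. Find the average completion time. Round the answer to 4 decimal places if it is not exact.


SJF order (ascending): [5, 7, 9, 11, 11]
Completion times:
  Job 1: burst=5, C=5
  Job 2: burst=7, C=12
  Job 3: burst=9, C=21
  Job 4: burst=11, C=32
  Job 5: burst=11, C=43
Average completion = 113/5 = 22.6

22.6


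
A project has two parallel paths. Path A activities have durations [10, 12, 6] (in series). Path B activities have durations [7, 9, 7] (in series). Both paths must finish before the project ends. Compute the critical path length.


Path A total = 10 + 12 + 6 = 28
Path B total = 7 + 9 + 7 = 23
Critical path = longest path = max(28, 23) = 28

28


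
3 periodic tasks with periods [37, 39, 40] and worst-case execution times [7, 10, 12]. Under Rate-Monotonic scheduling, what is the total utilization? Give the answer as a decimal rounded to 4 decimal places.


Compute individual utilizations (exact fractions):
  Task 1: C/T = 7/37 (approx. 0.1892)
  Task 2: C/T = 10/39 (approx. 0.2564)
  Task 3: C/T = 12/40 = 3/10 (approx. 0.3)
Total utilization U = 7/37 + 10/39 + 3/10 = 10759/14430
Rounded to 4 decimal places: U = 0.7456
RM (Liu & Layland) bound for 3 tasks = 0.779763; compare with U = 10759/14430 (approx. 0.745599)
U <= bound, so schedulable by RM sufficient condition.

0.7456


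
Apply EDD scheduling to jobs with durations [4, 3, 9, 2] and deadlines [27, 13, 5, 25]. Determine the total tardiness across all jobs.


Sort by due date (EDD order): [(9, 5), (3, 13), (2, 25), (4, 27)]
Compute completion times and tardiness:
  Job 1: p=9, d=5, C=9, tardiness=max(0,9-5)=4
  Job 2: p=3, d=13, C=12, tardiness=max(0,12-13)=0
  Job 3: p=2, d=25, C=14, tardiness=max(0,14-25)=0
  Job 4: p=4, d=27, C=18, tardiness=max(0,18-27)=0
Total tardiness = 4

4


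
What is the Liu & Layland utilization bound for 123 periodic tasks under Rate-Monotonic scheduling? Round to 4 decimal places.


Compute 2^(1/123) = 1.0056512513
Subtract 1: 1.0056512513 - 1 = 0.0056512513
Multiply by n: 123 * 0.0056512513 = 0.6951039099
Round to 4 dp: 0.6951

0.6951


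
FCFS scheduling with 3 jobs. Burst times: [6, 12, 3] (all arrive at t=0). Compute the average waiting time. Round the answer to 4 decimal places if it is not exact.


FCFS order (as given): [6, 12, 3]
Waiting times:
  Job 1: wait = 0
  Job 2: wait = 6
  Job 3: wait = 18
Sum of waiting times = 24
Average waiting time = 24/3 = 8.0

8.0


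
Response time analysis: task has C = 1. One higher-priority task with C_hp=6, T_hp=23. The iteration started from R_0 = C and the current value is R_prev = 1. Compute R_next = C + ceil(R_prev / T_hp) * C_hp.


R_next = C + ceil(R_prev / T_hp) * C_hp
ceil(1 / 23) = ceil(0.0435) = 1
Interference = 1 * 6 = 6
R_next = 1 + 6 = 7

7


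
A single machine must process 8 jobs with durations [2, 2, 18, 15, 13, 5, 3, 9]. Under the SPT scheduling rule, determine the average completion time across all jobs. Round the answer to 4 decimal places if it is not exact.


Sort jobs by processing time (SPT order): [2, 2, 3, 5, 9, 13, 15, 18]
Compute completion times sequentially:
  Job 1: processing = 2, completes at 2
  Job 2: processing = 2, completes at 4
  Job 3: processing = 3, completes at 7
  Job 4: processing = 5, completes at 12
  Job 5: processing = 9, completes at 21
  Job 6: processing = 13, completes at 34
  Job 7: processing = 15, completes at 49
  Job 8: processing = 18, completes at 67
Sum of completion times = 196
Average completion time = 196/8 = 24.5

24.5


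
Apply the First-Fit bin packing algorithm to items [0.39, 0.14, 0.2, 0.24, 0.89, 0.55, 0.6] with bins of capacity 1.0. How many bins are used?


Place items sequentially using First-Fit:
  Item 0.39 -> new Bin 1
  Item 0.14 -> Bin 1 (now 0.53)
  Item 0.2 -> Bin 1 (now 0.73)
  Item 0.24 -> Bin 1 (now 0.97)
  Item 0.89 -> new Bin 2
  Item 0.55 -> new Bin 3
  Item 0.6 -> new Bin 4
Total bins used = 4

4


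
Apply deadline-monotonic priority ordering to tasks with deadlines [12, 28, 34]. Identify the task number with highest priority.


Sort tasks by relative deadline (ascending):
  Task 1: deadline = 12
  Task 2: deadline = 28
  Task 3: deadline = 34
Priority order (highest first): [1, 2, 3]
Highest priority task = 1

1


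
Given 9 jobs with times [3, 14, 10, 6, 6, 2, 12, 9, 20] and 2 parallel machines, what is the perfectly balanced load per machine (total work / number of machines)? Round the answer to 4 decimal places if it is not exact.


Total processing time = 3 + 14 + 10 + 6 + 6 + 2 + 12 + 9 + 20 = 82
Number of machines = 2
Ideal balanced load = 82 / 2 = 41.0

41.0


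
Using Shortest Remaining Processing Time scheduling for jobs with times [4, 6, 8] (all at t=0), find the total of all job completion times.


Since all jobs arrive at t=0, SRPT equals SPT ordering.
SPT order: [4, 6, 8]
Completion times:
  Job 1: p=4, C=4
  Job 2: p=6, C=10
  Job 3: p=8, C=18
Total completion time = 4 + 10 + 18 = 32

32


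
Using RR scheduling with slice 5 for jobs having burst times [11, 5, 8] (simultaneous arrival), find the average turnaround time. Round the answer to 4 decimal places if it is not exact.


Time quantum = 5
Execution trace:
  J1 runs 5 units, time = 5
  J2 runs 5 units, time = 10
  J3 runs 5 units, time = 15
  J1 runs 5 units, time = 20
  J3 runs 3 units, time = 23
  J1 runs 1 units, time = 24
Finish times: [24, 10, 23]
Average turnaround = 57/3 = 19.0

19.0


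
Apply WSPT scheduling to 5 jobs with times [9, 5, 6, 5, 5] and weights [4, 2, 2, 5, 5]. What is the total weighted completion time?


Compute p/w ratios and sort ascending (WSPT): [(5, 5), (5, 5), (9, 4), (5, 2), (6, 2)]
Compute weighted completion times:
  Job (p=5,w=5): C=5, w*C=5*5=25
  Job (p=5,w=5): C=10, w*C=5*10=50
  Job (p=9,w=4): C=19, w*C=4*19=76
  Job (p=5,w=2): C=24, w*C=2*24=48
  Job (p=6,w=2): C=30, w*C=2*30=60
Total weighted completion time = 259

259


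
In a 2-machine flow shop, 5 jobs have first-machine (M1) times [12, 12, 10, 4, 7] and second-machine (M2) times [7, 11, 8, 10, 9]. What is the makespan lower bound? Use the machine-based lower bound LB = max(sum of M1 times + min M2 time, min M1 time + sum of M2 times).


LB1 = sum(M1 times) + min(M2 times) = 45 + 7 = 52
LB2 = min(M1 times) + sum(M2 times) = 4 + 45 = 49
Lower bound = max(LB1, LB2) = max(52, 49) = 52

52


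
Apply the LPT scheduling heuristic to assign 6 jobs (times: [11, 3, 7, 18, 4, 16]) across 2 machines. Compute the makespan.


Sort jobs in decreasing order (LPT): [18, 16, 11, 7, 4, 3]
Assign each job to the least loaded machine:
  Machine 1: jobs [18, 7, 4], load = 29
  Machine 2: jobs [16, 11, 3], load = 30
Makespan = max load = 30

30


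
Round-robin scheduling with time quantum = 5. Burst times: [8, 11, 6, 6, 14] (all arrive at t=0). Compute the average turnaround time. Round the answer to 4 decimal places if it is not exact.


Time quantum = 5
Execution trace:
  J1 runs 5 units, time = 5
  J2 runs 5 units, time = 10
  J3 runs 5 units, time = 15
  J4 runs 5 units, time = 20
  J5 runs 5 units, time = 25
  J1 runs 3 units, time = 28
  J2 runs 5 units, time = 33
  J3 runs 1 units, time = 34
  J4 runs 1 units, time = 35
  J5 runs 5 units, time = 40
  J2 runs 1 units, time = 41
  J5 runs 4 units, time = 45
Finish times: [28, 41, 34, 35, 45]
Average turnaround = 183/5 = 36.6

36.6


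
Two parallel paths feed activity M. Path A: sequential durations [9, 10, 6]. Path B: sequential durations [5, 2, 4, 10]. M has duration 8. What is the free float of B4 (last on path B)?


ES(B4) = sum of predecessors on chain B = 11
EF(B4) = ES + duration = 11 + 10 = 21
Successor of B4 is M. ES(M) = max(sum(A), sum(B)) = max(25, 21) = 25
Free float = ES(successor) - EF(current) = 25 - 21 = 4

4


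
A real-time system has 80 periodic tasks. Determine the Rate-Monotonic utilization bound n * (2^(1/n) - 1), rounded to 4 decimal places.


Compute 2^(1/80) = 1.0087019838
Subtract 1: 1.0087019838 - 1 = 0.0087019838
Multiply by n: 80 * 0.0087019838 = 0.6961587040
Round to 4 dp: 0.6962

0.6962


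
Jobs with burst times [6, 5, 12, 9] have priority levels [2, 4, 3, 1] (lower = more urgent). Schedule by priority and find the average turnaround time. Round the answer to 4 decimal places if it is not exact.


Sort by priority (ascending = highest first):
Order: [(1, 9), (2, 6), (3, 12), (4, 5)]
Completion times:
  Priority 1, burst=9, C=9
  Priority 2, burst=6, C=15
  Priority 3, burst=12, C=27
  Priority 4, burst=5, C=32
Average turnaround = 83/4 = 20.75

20.75


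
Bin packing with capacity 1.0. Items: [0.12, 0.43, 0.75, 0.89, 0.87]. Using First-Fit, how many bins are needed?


Place items sequentially using First-Fit:
  Item 0.12 -> new Bin 1
  Item 0.43 -> Bin 1 (now 0.55)
  Item 0.75 -> new Bin 2
  Item 0.89 -> new Bin 3
  Item 0.87 -> new Bin 4
Total bins used = 4

4


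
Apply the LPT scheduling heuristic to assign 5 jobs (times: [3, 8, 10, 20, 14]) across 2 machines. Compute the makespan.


Sort jobs in decreasing order (LPT): [20, 14, 10, 8, 3]
Assign each job to the least loaded machine:
  Machine 1: jobs [20, 8], load = 28
  Machine 2: jobs [14, 10, 3], load = 27
Makespan = max load = 28

28


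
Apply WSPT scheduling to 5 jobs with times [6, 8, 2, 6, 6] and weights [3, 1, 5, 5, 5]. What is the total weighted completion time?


Compute p/w ratios and sort ascending (WSPT): [(2, 5), (6, 5), (6, 5), (6, 3), (8, 1)]
Compute weighted completion times:
  Job (p=2,w=5): C=2, w*C=5*2=10
  Job (p=6,w=5): C=8, w*C=5*8=40
  Job (p=6,w=5): C=14, w*C=5*14=70
  Job (p=6,w=3): C=20, w*C=3*20=60
  Job (p=8,w=1): C=28, w*C=1*28=28
Total weighted completion time = 208

208


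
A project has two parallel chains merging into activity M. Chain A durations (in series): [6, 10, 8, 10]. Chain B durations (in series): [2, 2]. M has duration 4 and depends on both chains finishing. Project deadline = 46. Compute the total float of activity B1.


Forward pass: ES(B1) = sum of predecessors on chain B = 0
EF = ES + duration = 0 + 2 = 2
Backward pass: LF(M) = deadline = 46; LS(M) = 46 - 4 = 42
LF(B1) = LS(M) - sum(successors on chain B) = 42 - 2 = 40
LS = LF - duration = 40 - 2 = 38
Total float = LS - ES = 38 - 0 = 38

38


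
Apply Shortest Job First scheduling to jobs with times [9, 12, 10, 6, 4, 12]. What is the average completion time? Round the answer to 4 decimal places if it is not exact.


SJF order (ascending): [4, 6, 9, 10, 12, 12]
Completion times:
  Job 1: burst=4, C=4
  Job 2: burst=6, C=10
  Job 3: burst=9, C=19
  Job 4: burst=10, C=29
  Job 5: burst=12, C=41
  Job 6: burst=12, C=53
Average completion = 156/6 = 26.0

26.0


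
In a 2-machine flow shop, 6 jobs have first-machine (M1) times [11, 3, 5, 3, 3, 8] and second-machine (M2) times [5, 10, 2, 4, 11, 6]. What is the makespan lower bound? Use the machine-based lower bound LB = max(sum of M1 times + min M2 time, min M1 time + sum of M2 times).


LB1 = sum(M1 times) + min(M2 times) = 33 + 2 = 35
LB2 = min(M1 times) + sum(M2 times) = 3 + 38 = 41
Lower bound = max(LB1, LB2) = max(35, 41) = 41

41


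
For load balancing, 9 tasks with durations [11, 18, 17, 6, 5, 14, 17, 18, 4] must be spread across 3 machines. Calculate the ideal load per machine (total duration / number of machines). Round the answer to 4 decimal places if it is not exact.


Total processing time = 11 + 18 + 17 + 6 + 5 + 14 + 17 + 18 + 4 = 110
Number of machines = 3
Ideal balanced load = 110 / 3 = 36.6667

36.6667


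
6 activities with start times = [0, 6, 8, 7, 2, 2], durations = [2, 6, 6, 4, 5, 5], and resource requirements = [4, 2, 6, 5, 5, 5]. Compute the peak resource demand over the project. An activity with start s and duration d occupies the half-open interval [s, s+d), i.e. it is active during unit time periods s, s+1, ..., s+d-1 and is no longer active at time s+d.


Each activity i is active on [start_i, start_i + duration_i).
Compute total resource usage per time slot:
  t=0: active resources = [4], total = 4
  t=1: active resources = [4], total = 4
  t=2: active resources = [5, 5], total = 10
  t=3: active resources = [5, 5], total = 10
  t=4: active resources = [5, 5], total = 10
  t=5: active resources = [5, 5], total = 10
  t=6: active resources = [2, 5, 5], total = 12
  t=7: active resources = [2, 5], total = 7
  t=8: active resources = [2, 6, 5], total = 13
  t=9: active resources = [2, 6, 5], total = 13
  t=10: active resources = [2, 6, 5], total = 13
  t=11: active resources = [2, 6], total = 8
  t=12: active resources = [6], total = 6
  t=13: active resources = [6], total = 6
Peak resource demand = 13

13


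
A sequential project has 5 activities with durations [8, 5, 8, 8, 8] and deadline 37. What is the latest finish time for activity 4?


LF(activity 4) = deadline - sum of successor durations
Successors: activities 5 through 5 with durations [8]
Sum of successor durations = 8
LF = 37 - 8 = 29

29


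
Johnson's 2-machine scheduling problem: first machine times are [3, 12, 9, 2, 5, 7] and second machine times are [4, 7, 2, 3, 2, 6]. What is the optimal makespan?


Apply Johnson's rule:
  Group 1 (a <= b): [(4, 2, 3), (1, 3, 4)]
  Group 2 (a > b): [(2, 12, 7), (6, 7, 6), (3, 9, 2), (5, 5, 2)]
Optimal job order: [4, 1, 2, 6, 3, 5]
Schedule:
  Job 4: M1 done at 2, M2 done at 5
  Job 1: M1 done at 5, M2 done at 9
  Job 2: M1 done at 17, M2 done at 24
  Job 6: M1 done at 24, M2 done at 30
  Job 3: M1 done at 33, M2 done at 35
  Job 5: M1 done at 38, M2 done at 40
Makespan = 40

40


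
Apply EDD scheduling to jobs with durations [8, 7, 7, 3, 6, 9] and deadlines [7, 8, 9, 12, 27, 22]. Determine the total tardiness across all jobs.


Sort by due date (EDD order): [(8, 7), (7, 8), (7, 9), (3, 12), (9, 22), (6, 27)]
Compute completion times and tardiness:
  Job 1: p=8, d=7, C=8, tardiness=max(0,8-7)=1
  Job 2: p=7, d=8, C=15, tardiness=max(0,15-8)=7
  Job 3: p=7, d=9, C=22, tardiness=max(0,22-9)=13
  Job 4: p=3, d=12, C=25, tardiness=max(0,25-12)=13
  Job 5: p=9, d=22, C=34, tardiness=max(0,34-22)=12
  Job 6: p=6, d=27, C=40, tardiness=max(0,40-27)=13
Total tardiness = 59

59


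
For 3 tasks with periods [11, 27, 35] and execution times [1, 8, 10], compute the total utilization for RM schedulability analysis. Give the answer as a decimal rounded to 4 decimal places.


Compute individual utilizations (exact fractions):
  Task 1: C/T = 1/11 (approx. 0.0909)
  Task 2: C/T = 8/27 (approx. 0.2963)
  Task 3: C/T = 10/35 = 2/7 (approx. 0.2857)
Total utilization U = 1/11 + 8/27 + 2/7 = 1399/2079
Rounded to 4 decimal places: U = 0.6729
RM (Liu & Layland) bound for 3 tasks = 0.779763; compare with U = 1399/2079 (approx. 0.672920)
U <= bound, so schedulable by RM sufficient condition.

0.6729


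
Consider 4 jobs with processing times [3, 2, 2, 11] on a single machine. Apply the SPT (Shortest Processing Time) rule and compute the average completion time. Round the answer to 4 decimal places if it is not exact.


Sort jobs by processing time (SPT order): [2, 2, 3, 11]
Compute completion times sequentially:
  Job 1: processing = 2, completes at 2
  Job 2: processing = 2, completes at 4
  Job 3: processing = 3, completes at 7
  Job 4: processing = 11, completes at 18
Sum of completion times = 31
Average completion time = 31/4 = 7.75

7.75


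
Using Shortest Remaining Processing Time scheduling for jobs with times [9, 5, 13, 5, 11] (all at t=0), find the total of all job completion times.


Since all jobs arrive at t=0, SRPT equals SPT ordering.
SPT order: [5, 5, 9, 11, 13]
Completion times:
  Job 1: p=5, C=5
  Job 2: p=5, C=10
  Job 3: p=9, C=19
  Job 4: p=11, C=30
  Job 5: p=13, C=43
Total completion time = 5 + 10 + 19 + 30 + 43 = 107

107


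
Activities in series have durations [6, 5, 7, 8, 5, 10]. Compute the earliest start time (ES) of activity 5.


Activity 5 starts after activities 1 through 4 complete.
Predecessor durations: [6, 5, 7, 8]
ES = 6 + 5 + 7 + 8 = 26

26


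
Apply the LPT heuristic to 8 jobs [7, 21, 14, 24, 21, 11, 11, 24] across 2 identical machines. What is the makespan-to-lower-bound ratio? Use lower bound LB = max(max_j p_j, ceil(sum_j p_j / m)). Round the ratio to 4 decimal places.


LPT order: [24, 24, 21, 21, 14, 11, 11, 7]
Machine loads after assignment: [66, 67]
LPT makespan = 67
Lower bound = max(max_job, ceil(total/2)) = max(24, 67) = 67
Ratio = 67 / 67 = 1.0

1.0


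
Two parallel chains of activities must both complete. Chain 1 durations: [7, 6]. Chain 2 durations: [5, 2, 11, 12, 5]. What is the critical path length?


Path A total = 7 + 6 = 13
Path B total = 5 + 2 + 11 + 12 + 5 = 35
Critical path = longest path = max(13, 35) = 35

35


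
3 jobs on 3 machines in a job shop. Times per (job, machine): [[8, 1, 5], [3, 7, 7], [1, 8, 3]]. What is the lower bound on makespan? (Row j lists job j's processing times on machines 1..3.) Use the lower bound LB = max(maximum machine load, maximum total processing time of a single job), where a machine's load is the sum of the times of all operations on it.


Machine loads:
  Machine 1: 8 + 3 + 1 = 12
  Machine 2: 1 + 7 + 8 = 16
  Machine 3: 5 + 7 + 3 = 15
Max machine load = 16
Job totals:
  Job 1: 14
  Job 2: 17
  Job 3: 12
Max job total = 17
Lower bound = max(16, 17) = 17

17


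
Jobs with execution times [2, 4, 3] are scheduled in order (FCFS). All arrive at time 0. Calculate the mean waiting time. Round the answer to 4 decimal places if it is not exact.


FCFS order (as given): [2, 4, 3]
Waiting times:
  Job 1: wait = 0
  Job 2: wait = 2
  Job 3: wait = 6
Sum of waiting times = 8
Average waiting time = 8/3 = 2.6667

2.6667


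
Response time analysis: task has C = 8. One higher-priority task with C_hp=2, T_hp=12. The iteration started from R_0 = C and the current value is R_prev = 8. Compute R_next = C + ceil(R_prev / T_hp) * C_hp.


R_next = C + ceil(R_prev / T_hp) * C_hp
ceil(8 / 12) = ceil(0.6667) = 1
Interference = 1 * 2 = 2
R_next = 8 + 2 = 10

10


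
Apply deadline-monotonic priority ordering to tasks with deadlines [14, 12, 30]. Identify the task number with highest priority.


Sort tasks by relative deadline (ascending):
  Task 2: deadline = 12
  Task 1: deadline = 14
  Task 3: deadline = 30
Priority order (highest first): [2, 1, 3]
Highest priority task = 2

2


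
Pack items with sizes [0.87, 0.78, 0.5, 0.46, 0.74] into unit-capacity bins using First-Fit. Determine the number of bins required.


Place items sequentially using First-Fit:
  Item 0.87 -> new Bin 1
  Item 0.78 -> new Bin 2
  Item 0.5 -> new Bin 3
  Item 0.46 -> Bin 3 (now 0.96)
  Item 0.74 -> new Bin 4
Total bins used = 4

4


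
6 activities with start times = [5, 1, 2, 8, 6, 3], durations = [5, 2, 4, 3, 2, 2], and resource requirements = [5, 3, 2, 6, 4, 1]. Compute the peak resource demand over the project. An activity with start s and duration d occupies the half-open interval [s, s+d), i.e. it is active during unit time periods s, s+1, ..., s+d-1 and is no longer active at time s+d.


Each activity i is active on [start_i, start_i + duration_i).
Compute total resource usage per time slot:
  t=0: active resources = [], total = 0
  t=1: active resources = [3], total = 3
  t=2: active resources = [3, 2], total = 5
  t=3: active resources = [2, 1], total = 3
  t=4: active resources = [2, 1], total = 3
  t=5: active resources = [5, 2], total = 7
  t=6: active resources = [5, 4], total = 9
  t=7: active resources = [5, 4], total = 9
  t=8: active resources = [5, 6], total = 11
  t=9: active resources = [5, 6], total = 11
  t=10: active resources = [6], total = 6
Peak resource demand = 11

11


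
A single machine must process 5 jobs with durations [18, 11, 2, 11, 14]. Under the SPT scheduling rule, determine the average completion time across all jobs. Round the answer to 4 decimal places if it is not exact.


Sort jobs by processing time (SPT order): [2, 11, 11, 14, 18]
Compute completion times sequentially:
  Job 1: processing = 2, completes at 2
  Job 2: processing = 11, completes at 13
  Job 3: processing = 11, completes at 24
  Job 4: processing = 14, completes at 38
  Job 5: processing = 18, completes at 56
Sum of completion times = 133
Average completion time = 133/5 = 26.6

26.6


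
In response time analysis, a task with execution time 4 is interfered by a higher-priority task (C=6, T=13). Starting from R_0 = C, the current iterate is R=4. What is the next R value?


R_next = C + ceil(R_prev / T_hp) * C_hp
ceil(4 / 13) = ceil(0.3077) = 1
Interference = 1 * 6 = 6
R_next = 4 + 6 = 10

10


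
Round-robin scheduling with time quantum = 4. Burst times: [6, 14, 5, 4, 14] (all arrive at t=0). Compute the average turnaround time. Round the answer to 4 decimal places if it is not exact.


Time quantum = 4
Execution trace:
  J1 runs 4 units, time = 4
  J2 runs 4 units, time = 8
  J3 runs 4 units, time = 12
  J4 runs 4 units, time = 16
  J5 runs 4 units, time = 20
  J1 runs 2 units, time = 22
  J2 runs 4 units, time = 26
  J3 runs 1 units, time = 27
  J5 runs 4 units, time = 31
  J2 runs 4 units, time = 35
  J5 runs 4 units, time = 39
  J2 runs 2 units, time = 41
  J5 runs 2 units, time = 43
Finish times: [22, 41, 27, 16, 43]
Average turnaround = 149/5 = 29.8

29.8


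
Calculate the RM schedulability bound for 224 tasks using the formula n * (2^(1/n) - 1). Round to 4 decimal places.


Compute 2^(1/224) = 1.0030991997
Subtract 1: 1.0030991997 - 1 = 0.0030991997
Multiply by n: 224 * 0.0030991997 = 0.6942207328
Round to 4 dp: 0.6942

0.6942


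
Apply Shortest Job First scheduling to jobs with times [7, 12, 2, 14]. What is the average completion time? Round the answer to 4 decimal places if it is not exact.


SJF order (ascending): [2, 7, 12, 14]
Completion times:
  Job 1: burst=2, C=2
  Job 2: burst=7, C=9
  Job 3: burst=12, C=21
  Job 4: burst=14, C=35
Average completion = 67/4 = 16.75

16.75


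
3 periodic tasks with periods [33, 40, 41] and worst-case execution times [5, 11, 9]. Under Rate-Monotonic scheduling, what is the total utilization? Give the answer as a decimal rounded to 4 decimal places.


Compute individual utilizations (exact fractions):
  Task 1: C/T = 5/33 (approx. 0.1515)
  Task 2: C/T = 11/40 (approx. 0.275)
  Task 3: C/T = 9/41 (approx. 0.2195)
Total utilization U = 5/33 + 11/40 + 9/41 = 34963/54120
Rounded to 4 decimal places: U = 0.6460
RM (Liu & Layland) bound for 3 tasks = 0.779763; compare with U = 34963/54120 (approx. 0.646027)
U <= bound, so schedulable by RM sufficient condition.

0.6460


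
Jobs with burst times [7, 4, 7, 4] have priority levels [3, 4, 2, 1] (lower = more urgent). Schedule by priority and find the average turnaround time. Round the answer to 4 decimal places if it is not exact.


Sort by priority (ascending = highest first):
Order: [(1, 4), (2, 7), (3, 7), (4, 4)]
Completion times:
  Priority 1, burst=4, C=4
  Priority 2, burst=7, C=11
  Priority 3, burst=7, C=18
  Priority 4, burst=4, C=22
Average turnaround = 55/4 = 13.75

13.75


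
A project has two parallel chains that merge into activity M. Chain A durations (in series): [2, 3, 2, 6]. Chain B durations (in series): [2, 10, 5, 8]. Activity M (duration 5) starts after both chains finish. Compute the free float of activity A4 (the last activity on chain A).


ES(A4) = sum of predecessors on chain A = 7
EF(A4) = ES + duration = 7 + 6 = 13
Successor of A4 is M. ES(M) = max(sum(A), sum(B)) = max(13, 25) = 25
Free float = ES(successor) - EF(current) = 25 - 13 = 12

12


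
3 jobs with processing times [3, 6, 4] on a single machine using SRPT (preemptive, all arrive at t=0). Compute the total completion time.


Since all jobs arrive at t=0, SRPT equals SPT ordering.
SPT order: [3, 4, 6]
Completion times:
  Job 1: p=3, C=3
  Job 2: p=4, C=7
  Job 3: p=6, C=13
Total completion time = 3 + 7 + 13 = 23

23


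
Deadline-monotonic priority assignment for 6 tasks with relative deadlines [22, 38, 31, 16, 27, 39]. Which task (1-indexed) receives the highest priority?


Sort tasks by relative deadline (ascending):
  Task 4: deadline = 16
  Task 1: deadline = 22
  Task 5: deadline = 27
  Task 3: deadline = 31
  Task 2: deadline = 38
  Task 6: deadline = 39
Priority order (highest first): [4, 1, 5, 3, 2, 6]
Highest priority task = 4

4


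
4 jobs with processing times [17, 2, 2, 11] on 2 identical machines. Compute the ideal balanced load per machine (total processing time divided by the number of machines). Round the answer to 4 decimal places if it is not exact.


Total processing time = 17 + 2 + 2 + 11 = 32
Number of machines = 2
Ideal balanced load = 32 / 2 = 16.0

16.0
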